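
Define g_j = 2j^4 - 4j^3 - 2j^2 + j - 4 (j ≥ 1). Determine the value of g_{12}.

g_{12} = 2·12^4 - 4·12^3 - 2·12^2 + 1·12 - 4 = 34280.

34280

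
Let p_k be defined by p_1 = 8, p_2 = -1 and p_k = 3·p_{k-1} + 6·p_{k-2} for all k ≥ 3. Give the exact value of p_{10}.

1014201

Applying the relation repeatedly:
p_3 = 45, p_4 = 129, p_5 = 657, p_6 = 2745, p_7 = 12177, p_8 = 53001, p_9 = 232065, p_{10} = 1014201.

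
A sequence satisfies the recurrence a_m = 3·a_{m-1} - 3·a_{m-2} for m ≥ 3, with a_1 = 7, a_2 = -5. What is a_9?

972

Iterate the recurrence:
a_3 = -36, a_4 = -93, a_5 = -171, a_6 = -234, a_7 = -189, a_8 = 135, a_9 = 972.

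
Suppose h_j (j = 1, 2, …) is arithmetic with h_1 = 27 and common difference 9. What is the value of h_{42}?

h_j = 27 + (j - 1)·9.
h_{42} = 27 + 41·9 = 396.

396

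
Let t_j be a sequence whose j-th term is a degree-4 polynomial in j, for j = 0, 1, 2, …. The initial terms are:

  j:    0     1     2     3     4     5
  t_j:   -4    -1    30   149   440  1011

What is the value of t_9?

1st diffs: 3, 31, 119, 291, 571.
2nd diffs: 28, 88, 172, 280.
3rd diffs: 60, 84, 108.
4th diffs: 24, 24 (constant).
So t_j = j^4 + 4j^3 - 5j^2 + 3j - 4.
Evaluating at j = 9 gives t_9 = 9095.

9095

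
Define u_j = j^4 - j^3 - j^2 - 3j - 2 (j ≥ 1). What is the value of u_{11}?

u_{11} = 1·11^4 - 1·11^3 - 1·11^2 - 3·11 - 2 = 13154.

13154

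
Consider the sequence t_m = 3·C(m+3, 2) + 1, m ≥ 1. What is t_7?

C(10, 2) = 45, so t_7 = 136.

136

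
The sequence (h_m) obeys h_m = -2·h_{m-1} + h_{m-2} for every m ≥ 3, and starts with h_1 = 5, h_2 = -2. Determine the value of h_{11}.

Applying the relation repeatedly:
h_3 = 9  h_4 = -20  h_5 = 49  h_6 = -118  h_7 = 285  h_8 = -688  h_9 = 1661  h_{10} = -4010  h_{11} = 9681.

9681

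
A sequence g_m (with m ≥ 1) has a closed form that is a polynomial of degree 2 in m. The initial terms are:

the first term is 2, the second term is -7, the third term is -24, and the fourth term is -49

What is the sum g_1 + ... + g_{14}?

1st diffs: -9, -17, -25.
2nd diffs: -8, -8 (constant).
Newton forward-difference form: g_m = 2 + (-9)·C(m-1,1) + (-8)·C(m-1,2).
Continuing: …, -82, -123, -172, -229, …, g_{14} = -739.
Summing m = 1..14 (14 terms) gives -3703.

-3703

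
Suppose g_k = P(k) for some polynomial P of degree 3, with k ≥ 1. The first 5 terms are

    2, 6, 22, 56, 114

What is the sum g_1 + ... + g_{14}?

1st diffs: 4, 16, 34, 58.
2nd diffs: 12, 18, 24.
3rd diffs: 6, 6 (constant).
Newton forward-difference form: g_k = 2 + 4·C(k-1,1) + 12·C(k-1,2) + 6·C(k-1,3).
Continuing: …, 202, 326, 492, 706, …, g_{14} = 2706.
Summing k = 1..14 (14 terms) gives 10766.

10766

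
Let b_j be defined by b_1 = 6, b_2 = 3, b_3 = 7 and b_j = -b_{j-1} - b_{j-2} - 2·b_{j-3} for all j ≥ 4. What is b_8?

-53

Applying the relation repeatedly:
b_4 = -22, b_5 = 9, b_6 = -1, b_7 = 36, b_8 = -53.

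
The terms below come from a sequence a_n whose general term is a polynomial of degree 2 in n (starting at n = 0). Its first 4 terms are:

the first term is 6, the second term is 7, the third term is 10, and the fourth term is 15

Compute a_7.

1st diffs: 1, 3, 5.
2nd diffs: 2, 2 (constant).
Newton forward-difference form: a_n = 6 + 1·C(n,1) + 2·C(n,2).
At n = 7: n = 7, so a_7 = 6 + 7 + 42 = 55.

55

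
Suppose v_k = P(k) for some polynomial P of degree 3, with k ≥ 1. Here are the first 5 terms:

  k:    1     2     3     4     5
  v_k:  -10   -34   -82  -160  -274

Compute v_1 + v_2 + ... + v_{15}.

-21780

1st diffs: -24, -48, -78, -114.
2nd diffs: -24, -30, -36.
3rd diffs: -6, -6 (constant).
So v_k = -k^3 - 6k^2 + k - 4.
Continuing: …, -430, -634, -892, -1210, …, v_{15} = -4714.
Summing k = 1..15 (15 terms) gives -21780.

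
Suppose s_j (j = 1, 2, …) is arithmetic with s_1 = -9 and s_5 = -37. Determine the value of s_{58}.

Common difference d = (-37 - (-9)) / (5 - 1) = -7.
s_j = -9 + (j - 1)·(-7).
s_{58} = -9 + 57·(-7) = -408.

-408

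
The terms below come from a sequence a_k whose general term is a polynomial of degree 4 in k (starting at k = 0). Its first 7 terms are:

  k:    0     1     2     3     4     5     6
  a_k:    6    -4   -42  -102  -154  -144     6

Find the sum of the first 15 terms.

66562

1st diffs: -10, -38, -60, -52, 10, 150.
2nd diffs: -28, -22, 8, 62, 140.
3rd diffs: 6, 30, 54, 78.
4th diffs: 24, 24, 24 (constant).
Newton forward-difference form: a_k = 6 + (-10)·C(k,1) + (-28)·C(k,2) + 6·C(k,3) + 24·C(k,4).
Continuing: …, 398, 1158, 2436, 4406, …, a_{14} = 23526.
Summing k = 0..14 (15 terms) gives 66562.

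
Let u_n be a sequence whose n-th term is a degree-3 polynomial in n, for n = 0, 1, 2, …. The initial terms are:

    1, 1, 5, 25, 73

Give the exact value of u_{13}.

3745

1st diffs: 0, 4, 20, 48.
2nd diffs: 4, 16, 28.
3rd diffs: 12, 12 (constant).
So u_n = 2n^3 - 4n^2 + 2n + 1.
Evaluating at n = 13 gives u_{13} = 3745.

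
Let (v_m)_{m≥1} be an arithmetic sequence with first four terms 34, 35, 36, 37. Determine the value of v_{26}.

Common difference d = 1.
v_m = 34 + (m - 1)·1.
v_{26} = 34 + 25·1 = 59.

59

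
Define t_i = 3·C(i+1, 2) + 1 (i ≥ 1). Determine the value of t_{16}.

409

C(17, 2) = 136, so t_{16} = 409.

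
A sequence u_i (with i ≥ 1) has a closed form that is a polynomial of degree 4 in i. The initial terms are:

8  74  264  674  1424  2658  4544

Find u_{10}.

16154

1st diffs: 66, 190, 410, 750, 1234, 1886.
2nd diffs: 124, 220, 340, 484, 652.
3rd diffs: 96, 120, 144, 168.
4th diffs: 24, 24, 24 (constant).
Newton forward-difference form: u_i = 8 + 66·C(i-1,1) + 124·C(i-1,2) + 96·C(i-1,3) + 24·C(i-1,4).
At i = 10: i-1 = 9, so u_{10} = 8 + 594 + 4464 + 8064 + 3024 = 16154.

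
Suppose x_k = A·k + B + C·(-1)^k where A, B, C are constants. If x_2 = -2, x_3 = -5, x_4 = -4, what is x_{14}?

-14

Write the equations: 2A + B + C = -2; 3A + B - C = -5; 4A + B + C = -4.
Subtracting the first from the second: A - 2C = -3.
Subtracting the second from the third: A + 2C = 1.
Solving: C = 1, A = -1, then B = -1.
So x_k = -1·k + (-1) + 1·(-1)^k; at k=14 this is -14.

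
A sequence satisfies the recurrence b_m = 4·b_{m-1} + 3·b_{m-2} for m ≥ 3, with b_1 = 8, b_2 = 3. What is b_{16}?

Applying the relation repeatedly:
b_3 = 36; b_4 = 153; b_5 = 720; …; b_{13} = 155992032; b_{14} = 724700187; b_{15} = 3366776844; b_{16} = 15641207937.

15641207937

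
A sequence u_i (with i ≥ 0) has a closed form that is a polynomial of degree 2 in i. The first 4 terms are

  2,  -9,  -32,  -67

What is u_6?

-244

1st diffs: -11, -23, -35.
2nd diffs: -12, -12 (constant).
Newton forward-difference form: u_i = 2 + (-11)·C(i,1) + (-12)·C(i,2).
At i = 6: i = 6, so u_6 = 2 - 66 - 180 = -244.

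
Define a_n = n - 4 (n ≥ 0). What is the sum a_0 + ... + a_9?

Over n = 0..9: Σn = 45.
Total = (1)·45 + (-4)·10 = 5.

5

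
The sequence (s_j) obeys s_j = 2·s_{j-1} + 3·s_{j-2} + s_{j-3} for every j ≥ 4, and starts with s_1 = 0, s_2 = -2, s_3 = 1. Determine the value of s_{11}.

-6772

Iterate the recurrence:
s_4 = -4  s_5 = -7  s_6 = -25  s_7 = -75  s_8 = -232  s_9 = -714  s_{10} = -2199  s_{11} = -6772.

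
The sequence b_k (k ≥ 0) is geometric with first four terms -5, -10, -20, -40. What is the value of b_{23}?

-41943040

Common ratio r = 2.
b_k = (-5)·2^(k-0).
b_{23} = (-5)·2^23 = -41943040.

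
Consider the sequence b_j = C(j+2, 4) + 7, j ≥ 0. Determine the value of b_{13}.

1372

C(15, 4) = 1365, so b_{13} = 1372.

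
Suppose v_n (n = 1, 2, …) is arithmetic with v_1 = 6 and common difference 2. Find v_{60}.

124

v_n = 6 + (n - 1)·2.
v_{60} = 6 + 59·2 = 124.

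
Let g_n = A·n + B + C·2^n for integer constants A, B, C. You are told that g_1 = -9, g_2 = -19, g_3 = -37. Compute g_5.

-137

At n = 1, 2, 3: A + B + 2C = -9; 2A + B + 4C = -19; 3A + B + 8C = -37.
Subtracting the first from the second: A + 2C = -10.
Subtracting the second from the third: A + 4C = -18.
Solving: C = -4, A = -2, then B = 1.
So g_n = -2·n + 1 + (-4)·2^n; at n=5 this is -137.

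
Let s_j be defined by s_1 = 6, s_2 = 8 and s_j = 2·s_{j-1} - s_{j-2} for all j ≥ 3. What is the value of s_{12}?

Applying the relation repeatedly:
s_3 = 10; s_4 = 12; s_5 = 14; s_6 = 16; s_7 = 18; s_8 = 20; s_9 = 22; s_{10} = 24; s_{11} = 26; s_{12} = 28.
(Characteristic roots are 1 and 1.)

28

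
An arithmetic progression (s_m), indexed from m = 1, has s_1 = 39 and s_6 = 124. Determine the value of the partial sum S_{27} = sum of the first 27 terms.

Common difference d = (124 - 39) / (6 - 1) = 17.
s_m = 39 + (m - 1)·17.
s_{27} = 481; S = 27·(39 + 481)/2 = 7020.

7020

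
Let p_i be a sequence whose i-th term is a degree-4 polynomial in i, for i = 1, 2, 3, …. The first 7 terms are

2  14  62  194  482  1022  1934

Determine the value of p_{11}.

12542

1st diffs: 12, 48, 132, 288, 540, 912.
2nd diffs: 36, 84, 156, 252, 372.
3rd diffs: 48, 72, 96, 120.
4th diffs: 24, 24, 24 (constant).
Newton forward-difference form: p_i = 2 + 12·C(i-1,1) + 36·C(i-1,2) + 48·C(i-1,3) + 24·C(i-1,4).
At i = 11: i-1 = 10, so p_{11} = 2 + 120 + 1620 + 5760 + 5040 = 12542.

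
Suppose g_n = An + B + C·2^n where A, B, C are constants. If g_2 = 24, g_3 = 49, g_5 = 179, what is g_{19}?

The three given values yield: 2A + B + 4C = 24; 3A + B + 8C = 49; 5A + B + 32C = 179.
Subtracting the first from the second: A + 4C = 25.
Subtracting the second from the third: 2A + 24C = 130.
Solving: C = 5, A = 5, then B = -6.
Therefore g_{19} = 95 + (-6) + 5·524288 = 2621529.

2621529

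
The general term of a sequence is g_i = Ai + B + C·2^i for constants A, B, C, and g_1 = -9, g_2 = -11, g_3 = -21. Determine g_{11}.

The three given values yield: A + B + 2C = -9; 2A + B + 4C = -11; 3A + B + 8C = -21.
Subtracting the first from the second: A + 2C = -2.
Subtracting the second from the third: A + 4C = -10.
Solving: C = -4, A = 6, then B = -7.
So g_i = 6·i + (-7) + (-4)·2^i; at i=11 this is -8133.

-8133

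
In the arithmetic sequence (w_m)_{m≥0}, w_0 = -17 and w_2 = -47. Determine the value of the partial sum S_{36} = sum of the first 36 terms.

Common difference d = (-47 - (-17)) / (2 - 0) = -15.
w_m = -17 + (m - 0)·(-15).
w_{35} = -542; S = 36·(-17 + (-542))/2 = -10062.

-10062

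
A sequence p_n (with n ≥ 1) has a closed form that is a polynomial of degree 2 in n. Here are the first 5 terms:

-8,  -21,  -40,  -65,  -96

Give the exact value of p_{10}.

1st diffs: -13, -19, -25, -31.
2nd diffs: -6, -6, -6 (constant).
So p_n = -3n^2 - 4n - 1.
Evaluating at n = 10 gives p_{10} = -341.

-341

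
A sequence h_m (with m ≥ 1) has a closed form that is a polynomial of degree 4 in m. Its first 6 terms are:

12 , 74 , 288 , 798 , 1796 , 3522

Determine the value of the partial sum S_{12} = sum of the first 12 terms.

1st diffs: 62, 214, 510, 998, 1726.
2nd diffs: 152, 296, 488, 728.
3rd diffs: 144, 192, 240.
4th diffs: 48, 48 (constant).
Newton forward-difference form: h_m = 12 + 62·C(m-1,1) + 152·C(m-1,2) + 144·C(m-1,3) + 48·C(m-1,4).
Continuing: …, 6264, 10358, 16188, 24186, …, h_{12} = 48654.
Summing m = 1..12 (12 terms) gives 146972.

146972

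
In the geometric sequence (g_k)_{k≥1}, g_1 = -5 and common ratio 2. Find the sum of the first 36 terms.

g_k = (-5)·2^(k-1).
S = (-5)·(2^36 - 1)/(2 - 1) = (-5)·(68719476736 - 1)/(1) = -343597383675.

-343597383675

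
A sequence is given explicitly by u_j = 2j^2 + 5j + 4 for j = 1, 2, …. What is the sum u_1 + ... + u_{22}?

Over j = 1..22: Σj = 253, Σj² = 3795.
Total = (2)·3795 + (5)·253 + (4)·22 = 8943.

8943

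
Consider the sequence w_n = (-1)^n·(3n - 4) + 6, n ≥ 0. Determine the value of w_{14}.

(-1)^14 = 1; 3n - 4 at n=14 is 38; so w_{14} = 44.

44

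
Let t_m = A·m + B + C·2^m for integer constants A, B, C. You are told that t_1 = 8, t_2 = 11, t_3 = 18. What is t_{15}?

Plug in m = 1, 2, 3: A + B + 2C = 8; 2A + B + 4C = 11; 3A + B + 8C = 18.
Subtracting the first from the second: A + 2C = 3.
Subtracting the second from the third: A + 4C = 7.
Solving: C = 2, A = -1, then B = 5.
So t_m = -1·m + 5 + 2·2^m; at m=15 this is 65526.

65526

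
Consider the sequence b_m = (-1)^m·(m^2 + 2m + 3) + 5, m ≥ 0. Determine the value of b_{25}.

-673

(-1)^25 = -1; m^2 + 2m + 3 at m=25 is 678; so b_{25} = -673.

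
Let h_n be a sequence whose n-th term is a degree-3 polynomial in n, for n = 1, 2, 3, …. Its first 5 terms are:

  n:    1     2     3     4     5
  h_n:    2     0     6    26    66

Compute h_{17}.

4290

1st diffs: -2, 6, 20, 40.
2nd diffs: 8, 14, 20.
3rd diffs: 6, 6 (constant).
So h_n = n^3 - 2n^2 - 3n + 6.
Evaluating at n = 17 gives h_{17} = 4290.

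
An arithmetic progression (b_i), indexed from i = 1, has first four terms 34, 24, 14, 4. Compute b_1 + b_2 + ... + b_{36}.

Common difference d = -10.
b_i = 34 + (i - 1)·(-10).
b_{36} = -316; S = 36·(34 + (-316))/2 = -5076.

-5076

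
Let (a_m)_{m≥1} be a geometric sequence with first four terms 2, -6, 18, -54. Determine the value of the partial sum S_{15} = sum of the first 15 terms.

7174454

Common ratio r = -3.
a_m = 2·(-3)^(m-1).
S = 2·((-3)^15 - 1)/(-3 - 1) = 2·(-14348907 - 1)/(-4) = 7174454.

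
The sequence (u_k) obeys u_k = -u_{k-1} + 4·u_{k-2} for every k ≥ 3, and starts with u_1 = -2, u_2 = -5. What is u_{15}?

Compute successive terms:
u_3 = -3;  u_4 = -17;  u_5 = 5;  …;  u_{12} = -14513;  u_{13} = 35813;  u_{14} = -93865;  u_{15} = 237117.

237117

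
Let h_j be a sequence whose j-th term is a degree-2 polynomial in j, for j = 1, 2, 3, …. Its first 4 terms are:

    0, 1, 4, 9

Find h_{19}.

324

1st diffs: 1, 3, 5.
2nd diffs: 2, 2 (constant).
Newton forward-difference form: h_j = 1·C(j-1,1) + 2·C(j-1,2).
At j = 19: j-1 = 18, so h_{19} = 18 + 306 = 324.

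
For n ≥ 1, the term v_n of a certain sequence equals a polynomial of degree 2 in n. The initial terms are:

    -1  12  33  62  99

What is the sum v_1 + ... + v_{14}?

4081

1st diffs: 13, 21, 29, 37.
2nd diffs: 8, 8, 8 (constant).
Newton forward-difference form: v_n = -1 + 13·C(n-1,1) + 8·C(n-1,2).
Continuing: …, 144, 197, 258, 327, …, v_{14} = 792.
Summing n = 1..14 (14 terms) gives 4081.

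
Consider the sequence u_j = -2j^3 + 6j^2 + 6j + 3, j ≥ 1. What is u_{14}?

u_{14} = -2·14^3 + 6·14^2 + 6·14 + 3 = -4225.

-4225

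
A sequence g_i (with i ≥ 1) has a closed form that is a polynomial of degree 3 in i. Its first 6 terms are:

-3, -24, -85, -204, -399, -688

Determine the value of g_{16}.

1st diffs: -21, -61, -119, -195, -289.
2nd diffs: -40, -58, -76, -94.
3rd diffs: -18, -18, -18 (constant).
So g_i = -3i^3 - 2i^2 + 6i - 4.
Evaluating at i = 16 gives g_{16} = -12708.

-12708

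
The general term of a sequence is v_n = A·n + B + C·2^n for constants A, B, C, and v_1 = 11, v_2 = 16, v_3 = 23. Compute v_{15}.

The three given values yield: A + B + 2C = 11; 2A + B + 4C = 16; 3A + B + 8C = 23.
Subtracting the first from the second: A + 2C = 5.
Subtracting the second from the third: A + 4C = 7.
Solving: C = 1, A = 3, then B = 6.
Therefore v_{15} = 45 + 6 + 1·32768 = 32819.

32819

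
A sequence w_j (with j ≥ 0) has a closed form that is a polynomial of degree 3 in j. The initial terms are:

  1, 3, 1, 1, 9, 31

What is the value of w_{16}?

2913

1st diffs: 2, -2, 0, 8, 22.
2nd diffs: -4, 2, 8, 14.
3rd diffs: 6, 6, 6 (constant).
So w_j = j^3 - 5j^2 + 6j + 1.
Evaluating at j = 16 gives w_{16} = 2913.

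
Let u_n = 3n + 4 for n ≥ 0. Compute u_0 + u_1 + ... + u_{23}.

Over n = 0..23: Σn = 276.
Total = (3)·276 + (4)·24 = 924.

924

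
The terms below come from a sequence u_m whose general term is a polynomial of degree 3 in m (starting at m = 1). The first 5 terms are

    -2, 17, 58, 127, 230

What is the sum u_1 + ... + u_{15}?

20165

1st diffs: 19, 41, 69, 103.
2nd diffs: 22, 28, 34.
3rd diffs: 6, 6 (constant).
So u_m = m^3 + 5m^2 - 3m - 5.
Continuing: …, 373, 562, 803, 1102, …, u_{15} = 4450.
Summing m = 1..15 (15 terms) gives 20165.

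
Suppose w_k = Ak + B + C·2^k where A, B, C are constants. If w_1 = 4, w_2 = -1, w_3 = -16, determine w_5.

-126

Write the equations: A + B + 2C = 4; 2A + B + 4C = -1; 3A + B + 8C = -16.
Subtracting the first from the second: A + 2C = -5.
Subtracting the second from the third: A + 4C = -15.
Solving: C = -5, A = 5, then B = 9.
Hence w_5 = 5·5 + 9 + (-5)·32 = -126.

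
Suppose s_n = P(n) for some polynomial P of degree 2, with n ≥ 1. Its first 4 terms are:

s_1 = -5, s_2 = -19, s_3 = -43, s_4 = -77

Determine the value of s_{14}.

-967

1st diffs: -14, -24, -34.
2nd diffs: -10, -10 (constant).
Newton forward-difference form: s_n = -5 + (-14)·C(n-1,1) + (-10)·C(n-1,2).
At n = 14: n-1 = 13, so s_{14} = -5 - 182 - 780 = -967.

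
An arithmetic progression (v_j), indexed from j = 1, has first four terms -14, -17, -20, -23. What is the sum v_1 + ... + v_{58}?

-5771

Common difference d = -3.
v_j = -14 + (j - 1)·(-3).
v_{58} = -185; S = 58·(-14 + (-185))/2 = -5771.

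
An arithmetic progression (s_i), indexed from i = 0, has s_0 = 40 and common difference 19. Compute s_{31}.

s_i = 40 + (i - 0)·19.
s_{31} = 40 + 31·19 = 629.

629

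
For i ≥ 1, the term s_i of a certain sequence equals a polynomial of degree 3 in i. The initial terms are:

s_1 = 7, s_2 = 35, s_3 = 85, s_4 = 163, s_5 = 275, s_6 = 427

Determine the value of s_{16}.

1st diffs: 28, 50, 78, 112, 152.
2nd diffs: 22, 28, 34, 40.
3rd diffs: 6, 6, 6 (constant).
Newton forward-difference form: s_i = 7 + 28·C(i-1,1) + 22·C(i-1,2) + 6·C(i-1,3).
At i = 16: i-1 = 15, so s_{16} = 7 + 420 + 2310 + 2730 = 5467.

5467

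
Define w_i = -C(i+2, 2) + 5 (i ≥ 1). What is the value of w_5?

-16

C(7, 2) = 21, so w_5 = -16.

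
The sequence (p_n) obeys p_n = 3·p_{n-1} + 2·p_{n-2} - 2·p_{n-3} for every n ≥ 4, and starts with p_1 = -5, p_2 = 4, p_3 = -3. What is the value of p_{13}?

318661

Step forward from the initial values:
p_4 = 9, p_5 = 13, p_6 = 63, p_7 = 197, p_8 = 691, p_9 = 2341, p_{10} = 8011, p_{11} = 27333, p_{12} = 93339, p_{13} = 318661.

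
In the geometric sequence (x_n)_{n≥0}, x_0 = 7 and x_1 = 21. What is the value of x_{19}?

Common ratio r = 3.
x_n = 7·3^(n-0).
x_{19} = 7·3^19 = 8135830269.

8135830269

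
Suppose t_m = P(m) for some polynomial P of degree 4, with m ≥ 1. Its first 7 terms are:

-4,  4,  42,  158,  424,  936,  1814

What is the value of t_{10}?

1st diffs: 8, 38, 116, 266, 512, 878.
2nd diffs: 30, 78, 150, 246, 366.
3rd diffs: 48, 72, 96, 120.
4th diffs: 24, 24, 24 (constant).
Newton forward-difference form: t_m = -4 + 8·C(m-1,1) + 30·C(m-1,2) + 48·C(m-1,3) + 24·C(m-1,4).
At m = 10: m-1 = 9, so t_{10} = -4 + 72 + 1080 + 4032 + 3024 = 8204.

8204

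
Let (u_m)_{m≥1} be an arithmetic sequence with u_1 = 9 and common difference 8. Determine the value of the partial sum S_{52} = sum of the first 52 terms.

u_m = 9 + (m - 1)·8.
u_{52} = 417; S = 52·(9 + 417)/2 = 11076.

11076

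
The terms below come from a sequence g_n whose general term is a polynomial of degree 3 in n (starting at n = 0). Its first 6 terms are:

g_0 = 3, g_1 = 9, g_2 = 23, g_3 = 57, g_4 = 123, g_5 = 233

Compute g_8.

947

1st diffs: 6, 14, 34, 66, 110.
2nd diffs: 8, 20, 32, 44.
3rd diffs: 12, 12, 12 (constant).
Newton forward-difference form: g_n = 3 + 6·C(n,1) + 8·C(n,2) + 12·C(n,3).
At n = 8: n = 8, so g_8 = 3 + 48 + 224 + 672 = 947.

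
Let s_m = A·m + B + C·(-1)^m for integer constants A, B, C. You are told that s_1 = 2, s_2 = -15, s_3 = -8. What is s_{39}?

-188

The three given values yield: A + B - C = 2; 2A + B + C = -15; 3A + B - C = -8.
Subtracting the first from the second: A + 2C = -17.
Subtracting the second from the third: A - 2C = 7.
Solving: C = -6, A = -5, then B = 1.
Therefore s_{39} = -195 + 1 + (-6)·(-1) = -188.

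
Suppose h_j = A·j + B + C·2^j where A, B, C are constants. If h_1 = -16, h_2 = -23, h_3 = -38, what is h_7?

Write the equations: A + B + 2C = -16; 2A + B + 4C = -23; 3A + B + 8C = -38.
Subtracting the first from the second: A + 2C = -7.
Subtracting the second from the third: A + 4C = -15.
Solving: C = -4, A = 1, then B = -9.
Hence h_7 = 1·7 + (-9) + (-4)·128 = -514.

-514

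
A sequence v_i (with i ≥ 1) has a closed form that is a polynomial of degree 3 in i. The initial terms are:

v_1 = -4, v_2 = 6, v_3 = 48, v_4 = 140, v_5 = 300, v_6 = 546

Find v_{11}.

3696

1st diffs: 10, 42, 92, 160, 246.
2nd diffs: 32, 50, 68, 86.
3rd diffs: 18, 18, 18 (constant).
Newton forward-difference form: v_i = -4 + 10·C(i-1,1) + 32·C(i-1,2) + 18·C(i-1,3).
At i = 11: i-1 = 10, so v_{11} = -4 + 100 + 1440 + 2160 = 3696.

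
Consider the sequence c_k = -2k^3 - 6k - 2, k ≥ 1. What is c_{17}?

-9930

c_{17} = -2·17^3 - 6·17 - 2 = -9930.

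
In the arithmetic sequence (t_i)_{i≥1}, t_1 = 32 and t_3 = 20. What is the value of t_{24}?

Common difference d = (20 - 32) / (3 - 1) = -6.
t_i = 32 + (i - 1)·(-6).
t_{24} = 32 + 23·(-6) = -106.

-106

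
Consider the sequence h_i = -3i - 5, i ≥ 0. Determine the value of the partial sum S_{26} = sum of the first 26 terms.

-1105

Over i = 0..25: Σi = 325.
Total = (-3)·325 + (-5)·26 = -1105.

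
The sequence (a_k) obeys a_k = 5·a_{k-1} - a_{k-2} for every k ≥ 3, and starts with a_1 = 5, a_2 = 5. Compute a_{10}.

1148855

Compute successive terms:
a_3 = 20;  a_4 = 95;  a_5 = 455;  a_6 = 2180;  a_7 = 10445;  a_8 = 50045;  a_9 = 239780;  a_{10} = 1148855.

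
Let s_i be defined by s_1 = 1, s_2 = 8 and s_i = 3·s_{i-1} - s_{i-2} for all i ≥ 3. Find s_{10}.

19685

s_3 = 23, s_4 = 61, s_5 = 160, s_6 = 419, s_7 = 1097, s_8 = 2872, s_9 = 7519, s_{10} = 19685.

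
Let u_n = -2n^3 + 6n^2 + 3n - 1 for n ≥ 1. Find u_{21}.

-15814

u_{21} = -2·21^3 + 6·21^2 + 3·21 - 1 = -15814.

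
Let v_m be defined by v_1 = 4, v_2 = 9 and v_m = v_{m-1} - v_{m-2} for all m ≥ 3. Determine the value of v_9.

Applying the relation repeatedly:
v_3 = 5;  v_4 = -4;  v_5 = -9;  v_6 = -5;  v_7 = 4;  v_8 = 9;  v_9 = 5.

5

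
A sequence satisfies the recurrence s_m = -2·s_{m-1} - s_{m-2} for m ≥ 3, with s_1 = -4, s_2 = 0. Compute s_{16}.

Step forward from the initial values:
s_3 = 4;  s_4 = -8;  s_5 = 12;  …;  s_{13} = 44;  s_{14} = -48;  s_{15} = 52;  s_{16} = -56.
(Characteristic roots are -1 and -1.)

-56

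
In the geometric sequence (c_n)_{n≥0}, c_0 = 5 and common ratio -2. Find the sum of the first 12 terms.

c_n = 5·(-2)^(n-0).
S = 5·((-2)^12 - 1)/(-2 - 1) = 5·(4096 - 1)/(-3) = -6825.

-6825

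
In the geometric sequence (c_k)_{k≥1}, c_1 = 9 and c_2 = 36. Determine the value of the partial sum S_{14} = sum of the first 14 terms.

805306365

Common ratio r = 4.
c_k = 9·4^(k-1).
S = 9·(4^14 - 1)/(4 - 1) = 9·(268435456 - 1)/(3) = 805306365.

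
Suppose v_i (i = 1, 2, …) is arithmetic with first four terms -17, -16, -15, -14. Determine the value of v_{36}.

Common difference d = 1.
v_i = -17 + (i - 1)·1.
v_{36} = -17 + 35·1 = 18.

18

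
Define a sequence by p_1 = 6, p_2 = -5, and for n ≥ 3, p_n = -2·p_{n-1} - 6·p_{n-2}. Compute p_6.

-476

Step forward from the initial values:
p_3 = -26; p_4 = 82; p_5 = -8; p_6 = -476.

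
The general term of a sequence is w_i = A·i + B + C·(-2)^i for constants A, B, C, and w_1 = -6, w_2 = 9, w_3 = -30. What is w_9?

-1560

Plug in i = 1, 2, 3: A + B - 2C = -6; 2A + B + 4C = 9; 3A + B - 8C = -30.
Subtracting the first from the second: A + 6C = 15.
Subtracting the second from the third: A - 12C = -39.
Solving: C = 3, A = -3, then B = 3.
So w_i = -3·i + 3 + 3·(-2)^i; at i=9 this is -1560.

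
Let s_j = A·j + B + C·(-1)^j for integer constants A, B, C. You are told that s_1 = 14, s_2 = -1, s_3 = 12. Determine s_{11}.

Plug in j = 1, 2, 3: A + B - C = 14; 2A + B + C = -1; 3A + B - C = 12.
Subtracting the first from the second: A + 2C = -15.
Subtracting the second from the third: A - 2C = 13.
Solving: C = -7, A = -1, then B = 8.
Therefore s_{11} = -11 + 8 + (-7)·(-1) = 4.

4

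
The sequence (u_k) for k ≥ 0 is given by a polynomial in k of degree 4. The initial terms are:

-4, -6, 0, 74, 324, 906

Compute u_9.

11354

1st diffs: -2, 6, 74, 250, 582.
2nd diffs: 8, 68, 176, 332.
3rd diffs: 60, 108, 156.
4th diffs: 48, 48 (constant).
Newton forward-difference form: u_k = -4 + (-2)·C(k,1) + 8·C(k,2) + 60·C(k,3) + 48·C(k,4).
At k = 9: k = 9, so u_9 = -4 - 18 + 288 + 5040 + 6048 = 11354.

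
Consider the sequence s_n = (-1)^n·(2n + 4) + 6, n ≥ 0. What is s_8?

26

(-1)^8 = 1; 2n + 4 at n=8 is 20; so s_8 = 26.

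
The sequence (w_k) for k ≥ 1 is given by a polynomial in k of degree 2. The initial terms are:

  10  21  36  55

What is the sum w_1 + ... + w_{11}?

1st diffs: 11, 15, 19.
2nd diffs: 4, 4 (constant).
Newton forward-difference form: w_k = 10 + 11·C(k-1,1) + 4·C(k-1,2).
Continuing: …, 78, 105, 136, 171, …, w_{11} = 300.
Summing k = 1..11 (11 terms) gives 1375.

1375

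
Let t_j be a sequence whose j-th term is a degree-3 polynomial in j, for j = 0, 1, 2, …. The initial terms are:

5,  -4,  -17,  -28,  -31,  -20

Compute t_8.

1st diffs: -9, -13, -11, -3, 11.
2nd diffs: -4, 2, 8, 14.
3rd diffs: 6, 6, 6 (constant).
Newton forward-difference form: t_j = 5 + (-9)·C(j,1) + (-4)·C(j,2) + 6·C(j,3).
At j = 8: j = 8, so t_8 = 5 - 72 - 112 + 336 = 157.

157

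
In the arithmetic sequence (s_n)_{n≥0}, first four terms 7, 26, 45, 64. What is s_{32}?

615

Common difference d = 19.
s_n = 7 + (n - 0)·19.
s_{32} = 7 + 32·19 = 615.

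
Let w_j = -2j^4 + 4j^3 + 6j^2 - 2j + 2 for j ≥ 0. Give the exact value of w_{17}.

w_{17} = -2·17^4 + 4·17^3 + 6·17^2 - 2·17 + 2 = -145688.

-145688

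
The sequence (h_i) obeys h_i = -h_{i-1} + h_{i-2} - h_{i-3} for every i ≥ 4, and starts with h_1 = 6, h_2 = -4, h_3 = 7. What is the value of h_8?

Applying the relation repeatedly:
h_4 = -17, h_5 = 28, h_6 = -52, h_7 = 97, h_8 = -177.

-177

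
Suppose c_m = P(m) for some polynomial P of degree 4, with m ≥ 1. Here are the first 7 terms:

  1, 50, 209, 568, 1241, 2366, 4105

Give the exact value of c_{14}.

52118

1st diffs: 49, 159, 359, 673, 1125, 1739.
2nd diffs: 110, 200, 314, 452, 614.
3rd diffs: 90, 114, 138, 162.
4th diffs: 24, 24, 24 (constant).
Newton forward-difference form: c_m = 1 + 49·C(m-1,1) + 110·C(m-1,2) + 90·C(m-1,3) + 24·C(m-1,4).
At m = 14: m-1 = 13, so c_{14} = 1 + 637 + 8580 + 25740 + 17160 = 52118.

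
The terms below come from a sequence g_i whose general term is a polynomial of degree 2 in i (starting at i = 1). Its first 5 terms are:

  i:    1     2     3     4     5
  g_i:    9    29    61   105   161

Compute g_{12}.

1st diffs: 20, 32, 44, 56.
2nd diffs: 12, 12, 12 (constant).
So g_i = 6i^2 + 2i + 1.
Evaluating at i = 12 gives g_{12} = 889.

889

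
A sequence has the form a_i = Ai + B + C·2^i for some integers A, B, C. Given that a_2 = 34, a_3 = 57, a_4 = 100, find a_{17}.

655419

Plug in i = 2, 3, 4: 2A + B + 4C = 34; 3A + B + 8C = 57; 4A + B + 16C = 100.
Subtracting the first from the second: A + 4C = 23.
Subtracting the second from the third: A + 8C = 43.
Solving: C = 5, A = 3, then B = 8.
Hence a_{17} = 3·17 + 8 + 5·131072 = 655419.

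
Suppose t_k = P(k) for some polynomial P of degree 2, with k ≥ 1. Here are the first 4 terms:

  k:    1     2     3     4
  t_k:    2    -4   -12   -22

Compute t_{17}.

-334

1st diffs: -6, -8, -10.
2nd diffs: -2, -2 (constant).
So t_k = -k^2 - 3k + 6.
Evaluating at k = 17 gives t_{17} = -334.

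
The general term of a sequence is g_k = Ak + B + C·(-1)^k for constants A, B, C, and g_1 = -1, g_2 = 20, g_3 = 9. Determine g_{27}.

129

The three given values yield: A + B - C = -1; 2A + B + C = 20; 3A + B - C = 9.
Subtracting the first from the second: A + 2C = 21.
Subtracting the second from the third: A - 2C = -11.
Solving: C = 8, A = 5, then B = 2.
Hence g_{27} = 5·27 + 2 + 8·(-1) = 129.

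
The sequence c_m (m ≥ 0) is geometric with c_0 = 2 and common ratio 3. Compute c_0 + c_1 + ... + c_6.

c_m = 2·3^(m-0).
S = 2·(3^7 - 1)/(3 - 1) = 2·(2187 - 1)/(2) = 2186.

2186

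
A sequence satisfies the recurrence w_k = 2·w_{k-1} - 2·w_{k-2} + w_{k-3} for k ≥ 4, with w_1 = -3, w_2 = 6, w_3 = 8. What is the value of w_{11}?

Step forward from the initial values:
w_4 = 1, w_5 = -8, w_6 = -10, w_7 = -3, w_8 = 6, w_9 = 8, w_{10} = 1, w_{11} = -8.

-8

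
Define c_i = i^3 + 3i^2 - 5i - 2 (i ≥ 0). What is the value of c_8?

c_8 = 1·8^3 + 3·8^2 - 5·8 - 2 = 662.

662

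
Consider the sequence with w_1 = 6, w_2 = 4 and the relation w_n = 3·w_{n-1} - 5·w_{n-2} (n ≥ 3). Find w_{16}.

Compute successive terms:
w_3 = -18, w_4 = -74, w_5 = -132, …, w_{13} = -50682, w_{14} = 76324, w_{15} = 482382, w_{16} = 1065526.

1065526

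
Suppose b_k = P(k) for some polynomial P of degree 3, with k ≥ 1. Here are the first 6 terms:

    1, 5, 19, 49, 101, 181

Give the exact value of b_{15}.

3151

1st diffs: 4, 14, 30, 52, 80.
2nd diffs: 10, 16, 22, 28.
3rd diffs: 6, 6, 6 (constant).
So b_k = k^3 - k^2 + 1.
Evaluating at k = 15 gives b_{15} = 3151.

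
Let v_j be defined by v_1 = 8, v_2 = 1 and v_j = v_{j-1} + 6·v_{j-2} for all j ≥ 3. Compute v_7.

v_3 = 49  v_4 = 55  v_5 = 349  v_6 = 679  v_7 = 2773.
(Characteristic roots are 3 and -2.)

2773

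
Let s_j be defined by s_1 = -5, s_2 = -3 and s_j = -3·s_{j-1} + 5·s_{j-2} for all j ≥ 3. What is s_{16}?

1196034873

Applying the relation repeatedly:
s_3 = -16; s_4 = 33; s_5 = -179; …; s_{13} = -16229309; s_{14} = 68042517; s_{15} = -285274096; s_{16} = 1196034873.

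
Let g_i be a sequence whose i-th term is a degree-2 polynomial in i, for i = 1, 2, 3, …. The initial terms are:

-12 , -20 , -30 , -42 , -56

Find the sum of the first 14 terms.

1st diffs: -8, -10, -12, -14.
2nd diffs: -2, -2, -2 (constant).
Newton forward-difference form: g_i = -12 + (-8)·C(i-1,1) + (-2)·C(i-1,2).
Continuing: …, -72, -90, -110, -132, …, g_{14} = -272.
Summing i = 1..14 (14 terms) gives -1624.

-1624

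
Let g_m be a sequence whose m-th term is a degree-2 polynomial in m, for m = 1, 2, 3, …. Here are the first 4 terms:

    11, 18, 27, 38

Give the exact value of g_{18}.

1st diffs: 7, 9, 11.
2nd diffs: 2, 2 (constant).
Newton forward-difference form: g_m = 11 + 7·C(m-1,1) + 2·C(m-1,2).
At m = 18: m-1 = 17, so g_{18} = 11 + 119 + 272 = 402.

402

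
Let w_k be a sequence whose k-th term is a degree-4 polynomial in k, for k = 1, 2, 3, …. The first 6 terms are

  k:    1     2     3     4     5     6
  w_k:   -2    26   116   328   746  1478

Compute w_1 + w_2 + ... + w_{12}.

64172

1st diffs: 28, 90, 212, 418, 732.
2nd diffs: 62, 122, 206, 314.
3rd diffs: 60, 84, 108.
4th diffs: 24, 24 (constant).
Newton forward-difference form: w_k = -2 + 28·C(k-1,1) + 62·C(k-1,2) + 60·C(k-1,3) + 24·C(k-1,4).
Continuing: …, 2656, 4436, 6998, 10546, …, w_{12} = 21536.
Summing k = 1..12 (12 terms) gives 64172.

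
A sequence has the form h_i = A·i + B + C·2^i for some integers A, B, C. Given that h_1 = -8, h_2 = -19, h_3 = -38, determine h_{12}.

The three given values yield: A + B + 2C = -8; 2A + B + 4C = -19; 3A + B + 8C = -38.
Subtracting the first from the second: A + 2C = -11.
Subtracting the second from the third: A + 4C = -19.
Solving: C = -4, A = -3, then B = 3.
So h_i = -3·i + 3 + (-4)·2^i; at i=12 this is -16417.

-16417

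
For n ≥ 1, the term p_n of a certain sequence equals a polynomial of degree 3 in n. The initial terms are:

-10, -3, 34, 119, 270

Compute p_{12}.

4687

1st diffs: 7, 37, 85, 151.
2nd diffs: 30, 48, 66.
3rd diffs: 18, 18 (constant).
Newton forward-difference form: p_n = -10 + 7·C(n-1,1) + 30·C(n-1,2) + 18·C(n-1,3).
At n = 12: n-1 = 11, so p_{12} = -10 + 77 + 1650 + 2970 = 4687.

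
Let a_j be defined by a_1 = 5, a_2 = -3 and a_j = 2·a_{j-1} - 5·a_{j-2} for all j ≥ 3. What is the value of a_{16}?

3593

a_3 = -31, a_4 = -47, a_5 = 61, …, a_{13} = 17581, a_{14} = -179403, a_{15} = -446711, a_{16} = 3593.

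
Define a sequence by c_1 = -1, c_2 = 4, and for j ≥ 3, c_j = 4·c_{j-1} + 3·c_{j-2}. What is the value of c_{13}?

Iterate the recurrence:
c_3 = 13, c_4 = 64, c_5 = 295, …, c_{10} = 639028, c_{11} = 2968765, c_{12} = 13792144, c_{13} = 64074871.

64074871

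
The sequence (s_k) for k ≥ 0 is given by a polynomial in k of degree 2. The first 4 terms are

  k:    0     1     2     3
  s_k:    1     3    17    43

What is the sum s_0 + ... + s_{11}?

2784

1st diffs: 2, 14, 26.
2nd diffs: 12, 12 (constant).
So s_k = 6k^2 - 4k + 1.
Continuing: …, 81, 131, 193, 267, …, s_{11} = 683.
Summing k = 0..11 (12 terms) gives 2784.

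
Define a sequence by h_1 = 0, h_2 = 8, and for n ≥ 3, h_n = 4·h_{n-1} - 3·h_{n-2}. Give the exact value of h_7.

Compute successive terms:
h_3 = 32;  h_4 = 104;  h_5 = 320;  h_6 = 968;  h_7 = 2912.
(Characteristic roots are 3 and 1.)

2912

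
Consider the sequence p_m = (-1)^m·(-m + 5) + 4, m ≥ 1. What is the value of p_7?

6

(-1)^7 = -1; -m + 5 at m=7 is -2; so p_7 = 6.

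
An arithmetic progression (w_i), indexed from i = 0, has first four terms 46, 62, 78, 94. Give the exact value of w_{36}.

Common difference d = 16.
w_i = 46 + (i - 0)·16.
w_{36} = 46 + 36·16 = 622.

622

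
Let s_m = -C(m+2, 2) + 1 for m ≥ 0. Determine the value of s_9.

C(11, 2) = 55, so s_9 = -54.

-54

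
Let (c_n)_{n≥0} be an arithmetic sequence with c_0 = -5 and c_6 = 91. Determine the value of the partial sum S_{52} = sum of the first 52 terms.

Common difference d = (91 - (-5)) / (6 - 0) = 16.
c_n = -5 + (n - 0)·16.
c_{51} = 811; S = 52·(-5 + 811)/2 = 20956.

20956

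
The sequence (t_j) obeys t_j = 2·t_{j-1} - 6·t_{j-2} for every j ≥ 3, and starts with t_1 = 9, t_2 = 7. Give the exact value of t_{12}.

Iterate the recurrence:
t_3 = -40;  t_4 = -122;  t_5 = -4;  t_6 = 724;  t_7 = 1472;  t_8 = -1400;  t_9 = -11632;  t_{10} = -14864;  t_{11} = 40064;  t_{12} = 169312.

169312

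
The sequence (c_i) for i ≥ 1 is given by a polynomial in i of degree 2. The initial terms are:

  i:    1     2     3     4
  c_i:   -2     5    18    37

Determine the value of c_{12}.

405

1st diffs: 7, 13, 19.
2nd diffs: 6, 6 (constant).
So c_i = 3i^2 - 2i - 3.
Evaluating at i = 12 gives c_{12} = 405.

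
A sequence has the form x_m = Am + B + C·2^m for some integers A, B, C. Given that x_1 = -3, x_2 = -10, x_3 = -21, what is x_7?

The three given values yield: A + B + 2C = -3; 2A + B + 4C = -10; 3A + B + 8C = -21.
Subtracting the first from the second: A + 2C = -7.
Subtracting the second from the third: A + 4C = -11.
Solving: C = -2, A = -3, then B = 4.
Therefore x_7 = -21 + 4 + (-2)·128 = -273.

-273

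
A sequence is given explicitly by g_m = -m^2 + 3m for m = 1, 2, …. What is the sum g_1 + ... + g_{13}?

Over m = 1..13: Σm = 91, Σm² = 819.
Total = (-1)·819 + (3)·91 = -546.

-546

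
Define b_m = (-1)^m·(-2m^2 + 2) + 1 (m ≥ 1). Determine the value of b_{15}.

(-1)^15 = -1; -2m^2 + 2 at m=15 is -448; so b_{15} = 449.

449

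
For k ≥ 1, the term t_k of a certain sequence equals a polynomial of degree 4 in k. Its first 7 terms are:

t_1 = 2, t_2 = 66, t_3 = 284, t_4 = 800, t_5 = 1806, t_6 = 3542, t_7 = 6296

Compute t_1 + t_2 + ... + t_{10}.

63716

1st diffs: 64, 218, 516, 1006, 1736, 2754.
2nd diffs: 154, 298, 490, 730, 1018.
3rd diffs: 144, 192, 240, 288.
4th diffs: 48, 48, 48 (constant).
Newton forward-difference form: t_k = 2 + 64·C(k-1,1) + 154·C(k-1,2) + 144·C(k-1,3) + 48·C(k-1,4).
Continuing: 10404, 16250, 24266.
Summing k = 1..10 (10 terms) gives 63716.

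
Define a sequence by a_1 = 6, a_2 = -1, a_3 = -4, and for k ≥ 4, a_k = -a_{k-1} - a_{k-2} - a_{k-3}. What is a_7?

-4

Iterate the recurrence:
a_4 = -1  a_5 = 6  a_6 = -1  a_7 = -4.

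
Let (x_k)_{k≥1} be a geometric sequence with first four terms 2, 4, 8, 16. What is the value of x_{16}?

65536

Common ratio r = 2.
x_k = 2·2^(k-1).
x_{16} = 2·2^15 = 65536.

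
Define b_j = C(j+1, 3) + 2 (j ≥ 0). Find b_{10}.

C(11, 3) = 165, so b_{10} = 167.

167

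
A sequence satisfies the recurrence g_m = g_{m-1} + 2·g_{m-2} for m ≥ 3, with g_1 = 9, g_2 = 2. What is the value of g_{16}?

120144

g_3 = 20  g_4 = 24  g_5 = 64  …  g_{13} = 15024  g_{14} = 30032  g_{15} = 60080  g_{16} = 120144.
(Characteristic roots are 2 and -1.)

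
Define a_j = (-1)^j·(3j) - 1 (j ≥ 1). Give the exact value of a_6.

(-1)^6 = 1; 3j at j=6 is 18; so a_6 = 17.

17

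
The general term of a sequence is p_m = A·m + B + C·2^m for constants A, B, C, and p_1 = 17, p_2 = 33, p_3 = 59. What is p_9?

2615

The three given values yield: A + B + 2C = 17; 2A + B + 4C = 33; 3A + B + 8C = 59.
Subtracting the first from the second: A + 2C = 16.
Subtracting the second from the third: A + 4C = 26.
Solving: C = 5, A = 6, then B = 1.
So p_m = 6·m + 1 + 5·2^m; at m=9 this is 2615.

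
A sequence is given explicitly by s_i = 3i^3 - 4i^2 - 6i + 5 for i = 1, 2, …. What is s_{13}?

5842

s_{13} = 3·13^3 - 4·13^2 - 6·13 + 5 = 5842.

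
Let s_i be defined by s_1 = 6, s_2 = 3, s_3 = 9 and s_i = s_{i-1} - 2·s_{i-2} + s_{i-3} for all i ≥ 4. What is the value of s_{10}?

-51

Iterate the recurrence:
s_4 = 9;  s_5 = -6;  s_6 = -15;  s_7 = 6;  s_8 = 30;  s_9 = 3;  s_{10} = -51.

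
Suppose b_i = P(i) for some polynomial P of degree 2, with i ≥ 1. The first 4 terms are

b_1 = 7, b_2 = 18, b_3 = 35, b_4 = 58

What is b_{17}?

1st diffs: 11, 17, 23.
2nd diffs: 6, 6 (constant).
Newton forward-difference form: b_i = 7 + 11·C(i-1,1) + 6·C(i-1,2).
At i = 17: i-1 = 16, so b_{17} = 7 + 176 + 720 = 903.

903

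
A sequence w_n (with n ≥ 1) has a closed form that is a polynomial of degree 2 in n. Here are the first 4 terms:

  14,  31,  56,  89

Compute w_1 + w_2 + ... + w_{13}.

1st diffs: 17, 25, 33.
2nd diffs: 8, 8 (constant).
Newton forward-difference form: w_n = 14 + 17·C(n-1,1) + 8·C(n-1,2).
Continuing: …, 130, 179, 236, 301, …, w_{13} = 746.
Summing n = 1..13 (13 terms) gives 3796.

3796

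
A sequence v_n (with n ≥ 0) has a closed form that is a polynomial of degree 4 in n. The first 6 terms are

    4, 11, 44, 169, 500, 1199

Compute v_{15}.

98389

1st diffs: 7, 33, 125, 331, 699.
2nd diffs: 26, 92, 206, 368.
3rd diffs: 66, 114, 162.
4th diffs: 48, 48 (constant).
Newton forward-difference form: v_n = 4 + 7·C(n,1) + 26·C(n,2) + 66·C(n,3) + 48·C(n,4).
At n = 15: n = 15, so v_{15} = 4 + 105 + 2730 + 30030 + 65520 = 98389.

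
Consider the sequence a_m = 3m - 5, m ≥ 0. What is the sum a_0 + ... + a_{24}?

775

Over m = 0..24: Σm = 300.
Total = (3)·300 + (-5)·25 = 775.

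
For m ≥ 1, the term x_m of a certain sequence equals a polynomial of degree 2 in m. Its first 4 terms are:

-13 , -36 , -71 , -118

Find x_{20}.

-2502

1st diffs: -23, -35, -47.
2nd diffs: -12, -12 (constant).
Newton forward-difference form: x_m = -13 + (-23)·C(m-1,1) + (-12)·C(m-1,2).
At m = 20: m-1 = 19, so x_{20} = -13 - 437 - 2052 = -2502.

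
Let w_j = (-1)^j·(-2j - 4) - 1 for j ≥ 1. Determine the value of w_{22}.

-49

(-1)^22 = 1; -2j - 4 at j=22 is -48; so w_{22} = -49.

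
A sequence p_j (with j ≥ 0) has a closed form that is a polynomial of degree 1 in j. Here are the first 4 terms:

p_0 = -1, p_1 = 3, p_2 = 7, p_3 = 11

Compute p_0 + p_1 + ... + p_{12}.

1st diffs: 4, 4, 4 (constant).
So p_j = 4j - 1.
Continuing: …, 15, 19, 23, 27, …, p_{12} = 47.
Summing j = 0..12 (13 terms) gives 299.

299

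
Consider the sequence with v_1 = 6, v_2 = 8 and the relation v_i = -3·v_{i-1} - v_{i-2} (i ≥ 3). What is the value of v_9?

Applying the relation repeatedly:
v_3 = -30  v_4 = 82  v_5 = -216  v_6 = 566  v_7 = -1482  v_8 = 3880  v_9 = -10158.

-10158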